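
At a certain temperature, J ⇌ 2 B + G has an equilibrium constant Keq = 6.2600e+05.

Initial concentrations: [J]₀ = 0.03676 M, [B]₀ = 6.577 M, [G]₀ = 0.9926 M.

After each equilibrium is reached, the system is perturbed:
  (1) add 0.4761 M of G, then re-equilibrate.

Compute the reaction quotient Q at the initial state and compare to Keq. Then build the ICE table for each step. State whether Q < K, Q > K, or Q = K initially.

Q₀ = 1168 vs Keq = 6.2600e+05 ⇒ Q<K, forward
Step 1:
                   J          B          G
  init       0.03676      6.577     0.9926
  Δ         -0.03669    0.07337    0.03669
  eq      7.2720e-05       6.65      1.029
  solve Keq expr → x = 0.03669; check Q = 6.2600e+05
Then add 0.4761 M of G.
Step 2:
                   J          B          G
  init    7.2720e-05       6.65      1.505
  Δ       3.3632e-05 -6.7265e-05 -3.3632e-05
  eq      1.0635e-04       6.65      1.505
  solve Keq expr → x = -3.3632e-05; check Q = 6.2600e+05

Q₀ = 1168; Q < K (proceeds forward)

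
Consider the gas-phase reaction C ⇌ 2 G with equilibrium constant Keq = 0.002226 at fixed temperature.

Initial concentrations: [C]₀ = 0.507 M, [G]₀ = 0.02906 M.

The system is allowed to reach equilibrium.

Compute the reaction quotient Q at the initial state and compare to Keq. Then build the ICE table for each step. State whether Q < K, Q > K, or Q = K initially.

Q₀ = 0.001666 vs Keq = 0.002226 ⇒ Q<K, forward
Step 1:
                  C         G
  init        0.507   0.02906
  Δ        -0.00223   0.00446
  eq         0.5048   0.03352
  solve Keq expr → x = 0.00223; check Q = 0.002226

Q₀ = 0.001666; Q < K (proceeds forward)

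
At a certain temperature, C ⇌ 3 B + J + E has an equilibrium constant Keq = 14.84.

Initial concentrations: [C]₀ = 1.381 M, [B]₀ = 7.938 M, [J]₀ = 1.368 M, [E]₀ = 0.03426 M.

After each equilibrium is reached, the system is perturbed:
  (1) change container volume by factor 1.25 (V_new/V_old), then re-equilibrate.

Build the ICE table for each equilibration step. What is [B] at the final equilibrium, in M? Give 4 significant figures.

[B]_eq = 6.429 M

Q₀ = 16.98 vs Keq = 14.84 ⇒ Q>K, reverse
Step 1:
                  C         B         J         E
  Initial     1.381     7.938     1.368   0.03426
  Change   0.003998  -0.01199 -0.003998 -0.003998
  Equil       1.385     7.926     1.364   0.03026
  solve Keq expr → x = -0.003998; check Q = 14.84
Then change container volume by factor 1.25 (V_new/V_old).
Step 2:
                  C         B         J         E
  Initial     1.108     6.341     1.091   0.02421
  Change   -0.02952   0.08857   0.02952   0.02952
  Equil       1.078     6.429     1.121   0.05373
  solve Keq expr → x = 0.02952; check Q = 14.84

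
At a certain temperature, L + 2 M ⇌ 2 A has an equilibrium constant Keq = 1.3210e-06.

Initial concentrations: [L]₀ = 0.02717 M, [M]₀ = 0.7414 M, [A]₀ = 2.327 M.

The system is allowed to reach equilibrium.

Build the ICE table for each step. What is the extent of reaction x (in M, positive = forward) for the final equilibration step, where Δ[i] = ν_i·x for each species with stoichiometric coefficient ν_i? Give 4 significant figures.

x = -1.162 M

Q₀ = 362.6 vs Keq = 1.3210e-06 ⇒ Q>K, reverse
Step 1:
                   L          M          A
  I          0.02717     0.7414      2.327
  C            1.162      2.323     -2.323
  E            1.189      3.065    0.00384
  solve Keq expr → x = -1.162; check Q = 1.3210e-06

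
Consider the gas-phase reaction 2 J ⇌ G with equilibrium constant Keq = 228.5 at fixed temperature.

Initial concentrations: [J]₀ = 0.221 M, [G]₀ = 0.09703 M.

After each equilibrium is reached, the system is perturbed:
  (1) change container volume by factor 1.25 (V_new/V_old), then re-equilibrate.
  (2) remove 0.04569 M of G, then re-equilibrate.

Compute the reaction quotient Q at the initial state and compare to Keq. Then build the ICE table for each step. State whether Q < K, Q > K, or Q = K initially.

Q₀ = 1.987; Q < K (proceeds forward)

Q₀ = 1.987 vs Keq = 228.5 ⇒ Q<K, forward
Step 1:
                  J         G
  init        0.221   0.09703
  Δ         -0.1919   0.09597
  eq        0.02906     0.193
  solve Keq expr → x = 0.09597; check Q = 228.5
Then change container volume by factor 1.25 (V_new/V_old).
Step 2:
                  J         G
  init      0.02325    0.1544
  Δ        0.002633 -0.001317
  eq        0.02588    0.1531
  solve Keq expr → x = -0.001317; check Q = 228.5
Then remove 0.04569 M of G.
Step 3:
                  J         G
  init      0.02588    0.1074
  Δ       -0.004003  0.002001
  eq        0.02188    0.1094
  solve Keq expr → x = 0.002001; check Q = 228.5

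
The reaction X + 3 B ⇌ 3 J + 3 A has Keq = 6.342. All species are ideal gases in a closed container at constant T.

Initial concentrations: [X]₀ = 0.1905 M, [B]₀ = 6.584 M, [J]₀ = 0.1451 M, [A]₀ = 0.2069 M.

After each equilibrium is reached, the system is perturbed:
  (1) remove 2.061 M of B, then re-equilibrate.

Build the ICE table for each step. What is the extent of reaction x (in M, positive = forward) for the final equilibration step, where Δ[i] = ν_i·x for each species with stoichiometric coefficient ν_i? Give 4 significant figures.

Q₀ = 4.9764e-07 vs Keq = 6.342 ⇒ Q<K, forward
Step 1:
                    X           B           J           A
  Initial      0.1905       6.584      0.1451      0.2069
  Change      -0.1904     -0.5711      0.5711      0.5711
  Equil    1.2550e-04       6.013      0.7162       0.778
  solve Keq expr → x = 0.1904; check Q = 6.342
Then remove 2.061 M of B.
Step 2:
                    X           B           J           A
  Initial  1.2550e-04       3.952      0.7162       0.778
  Change   3.1292e-04  9.3877e-04 -9.3877e-04 -9.3877e-04
  Equil    4.3843e-04       3.953      0.7153      0.7771
  solve Keq expr → x = -3.1292e-04; check Q = 6.342

x = -3.1292e-04 M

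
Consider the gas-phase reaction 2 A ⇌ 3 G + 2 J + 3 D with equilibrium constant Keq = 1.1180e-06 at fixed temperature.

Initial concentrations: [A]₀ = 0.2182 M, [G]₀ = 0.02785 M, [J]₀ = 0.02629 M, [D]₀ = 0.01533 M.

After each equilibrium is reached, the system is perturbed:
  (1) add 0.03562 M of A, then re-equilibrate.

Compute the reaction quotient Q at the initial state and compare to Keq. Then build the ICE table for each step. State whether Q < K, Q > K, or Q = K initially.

Q₀ = 1.1297e-12 vs Keq = 1.1180e-06 ⇒ Q<K, forward
Step 1:
                    A           G           J           D
  Initial      0.2182     0.02785     0.02629     0.01533
  Change     -0.06597     0.09896     0.06597     0.09896
  Equil        0.1522      0.1268     0.09226      0.1143
  solve Keq expr → x = 0.03299; check Q = 1.1180e-06
Then add 0.03562 M of A.
Step 2:
                    A           G           J           D
  Initial      0.1878      0.1268     0.09226      0.1143
  Change    -0.004004    0.006005    0.004004    0.006005
  Equil        0.1838      0.1328     0.09626      0.1203
  solve Keq expr → x = 0.002002; check Q = 1.1180e-06

Q₀ = 1.1297e-12; Q < K (proceeds forward)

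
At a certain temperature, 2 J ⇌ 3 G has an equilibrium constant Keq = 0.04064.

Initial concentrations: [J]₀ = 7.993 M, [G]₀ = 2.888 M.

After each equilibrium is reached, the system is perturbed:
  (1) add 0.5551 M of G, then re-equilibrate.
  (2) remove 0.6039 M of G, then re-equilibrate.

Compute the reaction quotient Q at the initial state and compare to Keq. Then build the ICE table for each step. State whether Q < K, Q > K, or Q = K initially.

Q₀ = 0.377; Q > K (proceeds reverse)

Q₀ = 0.377 vs Keq = 0.04064 ⇒ Q>K, reverse
Step 1:
                  J         G
  Initial     7.993     2.888
  Change     0.9386    -1.408
  Equil       8.932      1.48
  solve Keq expr → x = -0.4693; check Q = 0.04064
Then add 0.5551 M of G.
Step 2:
                  J         G
  Initial     8.932     2.035
  Change     0.3448   -0.5172
  Equil       9.276     1.518
  solve Keq expr → x = -0.1724; check Q = 0.04064
Then remove 0.6039 M of G.
Step 3:
                  J         G
  Initial     9.276     0.914
  Change    -0.3751    0.5627
  Equil       8.901     1.477
  solve Keq expr → x = 0.1876; check Q = 0.04064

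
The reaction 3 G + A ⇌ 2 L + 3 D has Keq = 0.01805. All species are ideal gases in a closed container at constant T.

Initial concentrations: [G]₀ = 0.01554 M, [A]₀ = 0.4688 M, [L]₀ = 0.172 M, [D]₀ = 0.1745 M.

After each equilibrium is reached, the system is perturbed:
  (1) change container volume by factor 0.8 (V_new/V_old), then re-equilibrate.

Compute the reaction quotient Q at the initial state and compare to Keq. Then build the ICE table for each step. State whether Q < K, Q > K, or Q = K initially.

Q₀ = 89.35; Q > K (proceeds reverse)

Q₀ = 89.35 vs Keq = 0.01805 ⇒ Q>K, reverse
Step 1:
                    G           A           L           D
  Initial     0.01554      0.4688       0.172      0.1745
  Change      0.08559     0.02853    -0.05706    -0.08559
  Equil        0.1011      0.4973      0.1149     0.08891
  solve Keq expr → x = -0.02853; check Q = 0.01805
Then change container volume by factor 0.8 (V_new/V_old).
Step 2:
                    G           A           L           D
  Initial      0.1264      0.6217      0.1437      0.1111
  Change     0.003674    0.001225   -0.002449   -0.003674
  Equil        0.1301      0.6229      0.1412      0.1075
  solve Keq expr → x = -0.001225; check Q = 0.01805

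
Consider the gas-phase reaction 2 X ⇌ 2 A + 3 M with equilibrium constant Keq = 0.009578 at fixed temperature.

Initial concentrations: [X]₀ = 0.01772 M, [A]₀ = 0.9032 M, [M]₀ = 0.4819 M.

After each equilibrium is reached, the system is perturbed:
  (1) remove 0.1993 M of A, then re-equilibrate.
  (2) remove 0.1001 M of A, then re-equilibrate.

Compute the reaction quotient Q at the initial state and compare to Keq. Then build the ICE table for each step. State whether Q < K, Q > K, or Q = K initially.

Q₀ = 290.7; Q > K (proceeds reverse)

Q₀ = 290.7 vs Keq = 0.009578 ⇒ Q>K, reverse
Step 1:
                    X           A           M
  init        0.01772      0.9032      0.4819
  Δ            0.2446     -0.2446     -0.3669
  eq           0.2623      0.6586       0.115
  solve Keq expr → x = -0.1223; check Q = 0.009578
Then remove 0.1993 M of A.
Step 2:
                    X           A           M
  init         0.2623      0.4593       0.115
  Δ          -0.01506     0.01506     0.02259
  eq           0.2473      0.4743      0.1376
  solve Keq expr → x = 0.007529; check Q = 0.009578
Then remove 0.1001 M of A.
Step 3:
                    X           A           M
  init         0.2473      0.3742      0.1376
  Δ          -0.01066     0.01066     0.01598
  eq           0.2366      0.3849      0.1535
  solve Keq expr → x = 0.005328; check Q = 0.009578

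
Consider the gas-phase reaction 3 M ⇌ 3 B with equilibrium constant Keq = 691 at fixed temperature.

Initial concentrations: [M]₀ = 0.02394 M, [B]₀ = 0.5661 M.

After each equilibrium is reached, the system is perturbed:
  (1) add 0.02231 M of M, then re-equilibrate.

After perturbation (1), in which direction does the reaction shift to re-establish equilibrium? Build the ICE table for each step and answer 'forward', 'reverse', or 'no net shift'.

Q₀ = 1.3222e+04 vs Keq = 691 ⇒ Q>K, reverse
Step 1:
                   M          B
  init       0.02394     0.5661
  Δ          0.03602   -0.03602
  eq         0.05996     0.5301
  solve Keq expr → x = -0.01201; check Q = 691
Then add 0.02231 M of M.
Step 2:
                   M          B
  init       0.08227     0.5301
  Δ         -0.02004    0.02004
  eq         0.06223     0.5501
  solve Keq expr → x = 0.006681; check Q = 691

Direction: forward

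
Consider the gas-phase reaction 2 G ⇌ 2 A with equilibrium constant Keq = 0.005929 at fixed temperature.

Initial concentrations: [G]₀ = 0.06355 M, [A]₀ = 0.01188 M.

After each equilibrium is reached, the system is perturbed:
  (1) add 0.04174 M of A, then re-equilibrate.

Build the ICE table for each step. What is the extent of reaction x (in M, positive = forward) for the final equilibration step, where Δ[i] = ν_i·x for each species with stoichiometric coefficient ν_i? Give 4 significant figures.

x = -0.01938 M

Q₀ = 0.03495 vs Keq = 0.005929 ⇒ Q>K, reverse
Step 1:
                   G          A
  init       0.06355    0.01188
  Δ         0.006487  -0.006487
  eq         0.07004   0.005393
  solve Keq expr → x = -0.003244; check Q = 0.005929
Then add 0.04174 M of A.
Step 2:
                   G          A
  init       0.07004    0.04713
  Δ          0.03876   -0.03876
  eq          0.1088   0.008377
  solve Keq expr → x = -0.01938; check Q = 0.005929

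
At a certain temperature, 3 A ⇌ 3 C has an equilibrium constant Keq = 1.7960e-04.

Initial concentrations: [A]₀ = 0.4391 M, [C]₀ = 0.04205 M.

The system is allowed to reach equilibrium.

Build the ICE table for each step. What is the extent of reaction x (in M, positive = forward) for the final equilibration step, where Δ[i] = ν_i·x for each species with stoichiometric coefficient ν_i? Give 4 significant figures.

Q₀ = 8.7823e-04 vs Keq = 1.7960e-04 ⇒ Q>K, reverse
Step 1:
                  A         C
  Initial    0.4391   0.04205
  Change    0.01635  -0.01635
  Equil      0.4555    0.0257
  solve Keq expr → x = -0.005451; check Q = 1.7960e-04

x = -0.005451 M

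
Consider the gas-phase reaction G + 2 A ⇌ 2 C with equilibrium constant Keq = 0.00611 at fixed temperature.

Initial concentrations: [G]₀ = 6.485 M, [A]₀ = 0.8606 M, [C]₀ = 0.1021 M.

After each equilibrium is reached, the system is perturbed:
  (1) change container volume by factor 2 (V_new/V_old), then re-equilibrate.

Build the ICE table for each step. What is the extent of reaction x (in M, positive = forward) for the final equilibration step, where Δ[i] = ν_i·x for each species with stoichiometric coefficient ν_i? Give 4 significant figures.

Q₀ = 0.00217 vs Keq = 0.00611 ⇒ Q<K, forward
Step 1:
                  G         A         C
  init        6.485    0.8606    0.1021
  Δ        -0.02871  -0.05742   0.05742
  eq          6.456    0.8032    0.1595
  solve Keq expr → x = 0.02871; check Q = 0.00611
Then change container volume by factor 2 (V_new/V_old).
Step 2:
                  G         A         C
  init        3.228    0.4016   0.07976
  Δ          0.0102    0.0204   -0.0204
  eq          3.238     0.422   0.05936
  solve Keq expr → x = -0.0102; check Q = 0.00611

x = -0.0102 M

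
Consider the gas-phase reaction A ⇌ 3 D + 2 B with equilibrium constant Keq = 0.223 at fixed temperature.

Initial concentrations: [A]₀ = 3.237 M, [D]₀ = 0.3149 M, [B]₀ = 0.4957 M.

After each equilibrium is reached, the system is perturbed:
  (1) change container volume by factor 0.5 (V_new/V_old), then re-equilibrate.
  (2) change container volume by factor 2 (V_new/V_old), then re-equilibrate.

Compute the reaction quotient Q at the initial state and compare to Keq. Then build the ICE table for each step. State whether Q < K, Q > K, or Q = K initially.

Q₀ = 0.00237 vs Keq = 0.223 ⇒ Q<K, forward
Step 1:
                   A          D          B
  Initial      3.237     0.3149     0.4957
  Change     -0.2067     0.6202     0.4134
  Equil         3.03     0.9351     0.9091
  solve Keq expr → x = 0.2067; check Q = 0.223
Then change container volume by factor 0.5 (V_new/V_old).
Step 2:
                   A          D          B
  Initial      6.061       1.87      1.818
  Change      0.2964    -0.8892    -0.5928
  Equil        6.357     0.9809      1.225
  solve Keq expr → x = -0.2964; check Q = 0.223
Then change container volume by factor 2 (V_new/V_old).
Step 3:
                   A          D          B
  Initial      3.178     0.4905     0.6127
  Change     -0.1482     0.4446     0.2964
  Equil         3.03     0.9351     0.9091
  solve Keq expr → x = 0.1482; check Q = 0.223

Q₀ = 0.00237; Q < K (proceeds forward)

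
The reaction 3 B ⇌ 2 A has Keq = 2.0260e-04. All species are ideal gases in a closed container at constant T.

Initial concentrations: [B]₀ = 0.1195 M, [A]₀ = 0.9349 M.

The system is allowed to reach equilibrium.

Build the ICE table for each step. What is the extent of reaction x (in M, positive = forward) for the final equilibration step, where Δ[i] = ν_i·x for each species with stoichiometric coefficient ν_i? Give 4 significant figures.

Q₀ = 512.2 vs Keq = 2.0260e-04 ⇒ Q>K, reverse
Step 1:
                   B          A
  Initial     0.1195     0.9349
  Change       1.364    -0.9092
  Equil        1.483    0.02571
  solve Keq expr → x = -0.4546; check Q = 2.0260e-04

x = -0.4546 M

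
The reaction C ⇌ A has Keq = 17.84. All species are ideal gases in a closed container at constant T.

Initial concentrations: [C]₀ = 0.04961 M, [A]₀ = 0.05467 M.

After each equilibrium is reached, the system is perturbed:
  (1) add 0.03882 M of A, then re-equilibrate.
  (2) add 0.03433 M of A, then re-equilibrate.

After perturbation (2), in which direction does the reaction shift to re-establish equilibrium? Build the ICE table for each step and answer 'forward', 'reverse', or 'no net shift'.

Direction: reverse

Q₀ = 1.102 vs Keq = 17.84 ⇒ Q<K, forward
Step 1:
                    C           A
  init        0.04961     0.05467
  Δ          -0.04407     0.04407
  eq         0.005535     0.09874
  solve Keq expr → x = 0.04407; check Q = 17.84
Then add 0.03882 M of A.
Step 2:
                    C           A
  init       0.005535      0.1376
  Δ          0.002061   -0.002061
  eq         0.007596      0.1355
  solve Keq expr → x = -0.002061; check Q = 17.84
Then add 0.03433 M of A.
Step 3:
                    C           A
  init       0.007596      0.1698
  Δ          0.001822   -0.001822
  eq         0.009418       0.168
  solve Keq expr → x = -0.001822; check Q = 17.84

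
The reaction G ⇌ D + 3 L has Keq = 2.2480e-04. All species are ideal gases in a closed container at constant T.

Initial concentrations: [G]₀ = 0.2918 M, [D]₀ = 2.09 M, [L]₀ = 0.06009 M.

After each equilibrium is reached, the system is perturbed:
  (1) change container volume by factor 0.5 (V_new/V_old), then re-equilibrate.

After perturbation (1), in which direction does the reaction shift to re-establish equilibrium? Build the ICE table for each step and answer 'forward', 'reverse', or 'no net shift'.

Q₀ = 0.001554 vs Keq = 2.2480e-04 ⇒ Q>K, reverse
Step 1:
                  G         D         L
  init       0.2918      2.09   0.06009
  Δ        0.009388 -0.009388  -0.02816
  eq         0.3012     2.081   0.03193
  solve Keq expr → x = -0.009388; check Q = 2.2480e-04
Then change container volume by factor 0.5 (V_new/V_old).
Step 2:
                  G         D         L
  init       0.6024     4.161   0.06385
  Δ         0.01057  -0.01057  -0.03171
  eq         0.6129     4.151   0.03214
  solve Keq expr → x = -0.01057; check Q = 2.2480e-04

Direction: reverse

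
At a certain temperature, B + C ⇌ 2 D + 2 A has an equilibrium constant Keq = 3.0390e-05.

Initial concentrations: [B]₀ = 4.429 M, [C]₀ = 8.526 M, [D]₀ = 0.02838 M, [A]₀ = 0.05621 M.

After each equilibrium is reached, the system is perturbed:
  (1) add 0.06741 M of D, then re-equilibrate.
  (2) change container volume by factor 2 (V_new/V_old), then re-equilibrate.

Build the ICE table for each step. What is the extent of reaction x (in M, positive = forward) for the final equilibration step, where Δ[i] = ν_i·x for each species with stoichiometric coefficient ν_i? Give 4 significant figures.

Q₀ = 6.7391e-08 vs Keq = 3.0390e-05 ⇒ Q<K, forward
Step 1:
                    B           C           D           A
  init          4.429       8.526     0.02838     0.05621
  Δ          -0.07058    -0.07058      0.1412      0.1412
  eq            4.358       8.455      0.1695      0.1974
  solve Keq expr → x = 0.07058; check Q = 3.0390e-05
Then add 0.06741 M of D.
Step 2:
                    B           C           D           A
  init          4.358       8.455       0.237      0.1974
  Δ           0.01645     0.01645    -0.03291    -0.03291
  eq            4.375       8.472      0.2041      0.1645
  solve Keq expr → x = -0.01645; check Q = 3.0390e-05
Then change container volume by factor 2 (V_new/V_old).
Step 3:
                    B           C           D           A
  init          2.187       4.236       0.102     0.08224
  Δ          -0.01868    -0.01868     0.03737     0.03737
  eq            2.169       4.217      0.1394      0.1196
  solve Keq expr → x = 0.01868; check Q = 3.0390e-05

x = 0.01868 M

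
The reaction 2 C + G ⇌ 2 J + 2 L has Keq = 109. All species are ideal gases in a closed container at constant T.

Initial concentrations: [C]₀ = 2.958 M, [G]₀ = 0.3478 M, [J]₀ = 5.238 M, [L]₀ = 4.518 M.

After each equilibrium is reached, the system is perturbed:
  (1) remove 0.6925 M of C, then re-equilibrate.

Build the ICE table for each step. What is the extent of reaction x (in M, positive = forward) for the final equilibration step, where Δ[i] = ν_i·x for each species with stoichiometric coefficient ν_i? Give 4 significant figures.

Q₀ = 184 vs Keq = 109 ⇒ Q>K, reverse
Step 1:
                   C          G          J          L
  I            2.958     0.3478      5.238      4.518
  C           0.1892    0.09461    -0.1892    -0.1892
  E            3.147     0.4424      5.049      4.329
  solve Keq expr → x = -0.09461; check Q = 109
Then remove 0.6925 M of C.
Step 2:
                   C          G          J          L
  I            2.455     0.4424      5.049      4.329
  C           0.1849    0.09246    -0.1849    -0.1849
  E             2.64     0.5349      4.864      4.144
  solve Keq expr → x = -0.09246; check Q = 109

x = -0.09246 M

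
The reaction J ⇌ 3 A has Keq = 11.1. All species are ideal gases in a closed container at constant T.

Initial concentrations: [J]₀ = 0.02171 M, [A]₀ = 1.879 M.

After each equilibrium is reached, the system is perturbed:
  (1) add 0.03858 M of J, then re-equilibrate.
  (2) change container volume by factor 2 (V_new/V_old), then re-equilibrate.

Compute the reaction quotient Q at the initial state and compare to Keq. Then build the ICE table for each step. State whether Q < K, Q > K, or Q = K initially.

Q₀ = 305.6 vs Keq = 11.1 ⇒ Q>K, reverse
Step 1:
                   J          A
  I          0.02171      1.879
  C            0.186     -0.558
  E           0.2077      1.321
  solve Keq expr → x = -0.186; check Q = 11.1
Then add 0.03858 M of J.
Step 2:
                   J          A
  I           0.2463      1.321
  C         -0.01565    0.04694
  E           0.2306      1.368
  solve Keq expr → x = 0.01565; check Q = 11.1
Then change container volume by factor 2 (V_new/V_old).
Step 3:
                   J          A
  I           0.1153      0.684
  C         -0.05826     0.1748
  E          0.05706     0.8588
  solve Keq expr → x = 0.05826; check Q = 11.1

Q₀ = 305.6; Q > K (proceeds reverse)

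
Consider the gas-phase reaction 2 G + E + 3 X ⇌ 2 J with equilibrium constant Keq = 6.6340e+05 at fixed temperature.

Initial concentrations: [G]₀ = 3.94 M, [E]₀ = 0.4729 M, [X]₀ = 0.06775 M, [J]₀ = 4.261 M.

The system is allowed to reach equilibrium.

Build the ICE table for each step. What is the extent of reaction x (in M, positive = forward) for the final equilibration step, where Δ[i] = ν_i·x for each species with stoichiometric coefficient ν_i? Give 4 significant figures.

x = 0.01729 M

Q₀ = 7953 vs Keq = 6.6340e+05 ⇒ Q<K, forward
Step 1:
                  G         E         X         J
  init         3.94    0.4729   0.06775     4.261
  Δ        -0.03458  -0.01729  -0.05187   0.03458
  eq          3.905    0.4556   0.01588     4.296
  solve Keq expr → x = 0.01729; check Q = 6.6340e+05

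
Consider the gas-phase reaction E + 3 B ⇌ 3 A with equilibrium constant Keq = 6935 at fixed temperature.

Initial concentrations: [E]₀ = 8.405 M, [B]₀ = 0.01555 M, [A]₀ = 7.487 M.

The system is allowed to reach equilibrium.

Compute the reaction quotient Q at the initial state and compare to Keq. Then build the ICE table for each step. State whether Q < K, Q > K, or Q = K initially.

Q₀ = 1.3280e+07; Q > K (proceeds reverse)

Q₀ = 1.3280e+07 vs Keq = 6935 ⇒ Q>K, reverse
Step 1:
                   E          B          A
  I            8.405    0.01555      7.487
  C          0.05756     0.1727    -0.1727
  E            8.463     0.1882      7.314
  solve Keq expr → x = -0.05756; check Q = 6935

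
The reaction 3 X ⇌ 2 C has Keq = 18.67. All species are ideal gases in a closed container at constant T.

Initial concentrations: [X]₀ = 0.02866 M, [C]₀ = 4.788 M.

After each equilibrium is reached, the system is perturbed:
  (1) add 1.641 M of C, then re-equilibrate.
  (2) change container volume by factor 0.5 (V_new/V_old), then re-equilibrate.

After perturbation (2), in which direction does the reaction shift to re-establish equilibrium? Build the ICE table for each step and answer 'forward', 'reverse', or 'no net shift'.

Direction: forward

Q₀ = 9.7382e+05 vs Keq = 18.67 ⇒ Q>K, reverse
Step 1:
                   X          C
  I          0.02866      4.788
  C           0.9459    -0.6306
  E           0.9746      4.157
  solve Keq expr → x = -0.3153; check Q = 18.67
Then add 1.641 M of C.
Step 2:
                   X          C
  I           0.9746      5.798
  C           0.2213    -0.1475
  E            1.196      5.651
  solve Keq expr → x = -0.07376; check Q = 18.67
Then change container volume by factor 0.5 (V_new/V_old).
Step 3:
                   X          C
  I            2.392       11.3
  C          -0.4593     0.3062
  E            1.933      11.61
  solve Keq expr → x = 0.1531; check Q = 18.67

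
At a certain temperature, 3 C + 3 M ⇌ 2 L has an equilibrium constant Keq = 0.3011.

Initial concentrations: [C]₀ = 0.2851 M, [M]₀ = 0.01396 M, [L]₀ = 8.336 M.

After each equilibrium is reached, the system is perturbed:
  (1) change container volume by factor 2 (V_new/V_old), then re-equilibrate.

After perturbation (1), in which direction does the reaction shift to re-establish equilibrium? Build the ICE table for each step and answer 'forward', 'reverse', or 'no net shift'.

Direction: reverse

Q₀ = 1.1022e+09 vs Keq = 0.3011 ⇒ Q>K, reverse
Step 1:
                  C         M         L
  Initial    0.2851   0.01396     8.336
  Change      2.178     2.178    -1.452
  Equil       2.463     2.192     6.884
  solve Keq expr → x = -0.726; check Q = 0.3011
Then change container volume by factor 2 (V_new/V_old).
Step 2:
                  C         M         L
  Initial     1.232     1.096     3.442
  Change     0.6065    0.6065   -0.4043
  Equil       1.838     1.703     3.038
  solve Keq expr → x = -0.2022; check Q = 0.3011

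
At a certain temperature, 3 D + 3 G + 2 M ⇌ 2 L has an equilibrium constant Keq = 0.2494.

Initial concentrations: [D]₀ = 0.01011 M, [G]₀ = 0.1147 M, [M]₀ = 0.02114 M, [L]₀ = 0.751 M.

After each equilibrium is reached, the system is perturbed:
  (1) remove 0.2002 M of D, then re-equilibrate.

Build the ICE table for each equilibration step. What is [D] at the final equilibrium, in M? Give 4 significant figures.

[D]_eq = 0.6844 M

Q₀ = 8.0933e+11 vs Keq = 0.2494 ⇒ Q>K, reverse
Step 1:
                    D           G           M           L
  Initial     0.01011      0.1147     0.02114       0.751
  Change       0.8267      0.8267      0.5512     -0.5512
  Equil        0.8368      0.9414      0.5723      0.1998
  solve Keq expr → x = -0.2756; check Q = 0.2494
Then remove 0.2002 M of D.
Step 2:
                    D           G           M           L
  Initial      0.6366      0.9414      0.5723      0.1998
  Change      0.04773     0.04773     0.03182    -0.03182
  Equil        0.6844      0.9892      0.6041       0.168
  solve Keq expr → x = -0.01591; check Q = 0.2494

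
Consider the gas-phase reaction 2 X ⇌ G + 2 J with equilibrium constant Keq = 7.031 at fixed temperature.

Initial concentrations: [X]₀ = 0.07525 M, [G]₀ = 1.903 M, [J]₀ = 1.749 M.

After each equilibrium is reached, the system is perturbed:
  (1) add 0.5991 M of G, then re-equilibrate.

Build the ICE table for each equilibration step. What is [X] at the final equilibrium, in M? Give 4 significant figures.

[X]_eq = 0.6555 M

Q₀ = 1028 vs Keq = 7.031 ⇒ Q>K, reverse
Step 1:
                   X          G          J
  I          0.07525      1.903      1.749
  C           0.5193    -0.2596    -0.5193
  E           0.5945      1.643       1.23
  solve Keq expr → x = -0.2596; check Q = 7.031
Then add 0.5991 M of G.
Step 2:
                   X          G          J
  I           0.5945      2.242       1.23
  C          0.06101    -0.0305   -0.06101
  E           0.6555      2.212      1.169
  solve Keq expr → x = -0.0305; check Q = 7.031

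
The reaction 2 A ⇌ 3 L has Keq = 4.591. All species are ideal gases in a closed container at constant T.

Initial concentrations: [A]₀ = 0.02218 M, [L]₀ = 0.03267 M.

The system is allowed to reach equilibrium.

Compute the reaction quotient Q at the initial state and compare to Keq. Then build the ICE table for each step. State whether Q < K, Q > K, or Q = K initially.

Q₀ = 0.07088; Q < K (proceeds forward)

Q₀ = 0.07088 vs Keq = 4.591 ⇒ Q<K, forward
Step 1:
                  A         L
  I         0.02218   0.03267
  C        -0.01591   0.02386
  E        0.006273   0.05653
  solve Keq expr → x = 0.007954; check Q = 4.591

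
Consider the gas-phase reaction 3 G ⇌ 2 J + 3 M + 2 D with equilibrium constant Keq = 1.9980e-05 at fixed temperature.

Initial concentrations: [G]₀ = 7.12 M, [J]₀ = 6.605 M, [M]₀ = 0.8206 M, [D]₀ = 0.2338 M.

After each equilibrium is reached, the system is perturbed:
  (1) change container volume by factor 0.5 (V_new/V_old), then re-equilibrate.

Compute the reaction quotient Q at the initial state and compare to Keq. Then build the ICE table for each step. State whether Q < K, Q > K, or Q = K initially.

Q₀ = 0.003651; Q > K (proceeds reverse)

Q₀ = 0.003651 vs Keq = 1.9980e-05 ⇒ Q>K, reverse
Step 1:
                   G          J          M          D
  init          7.12      6.605     0.8206     0.2338
  Δ           0.2952    -0.1968    -0.2952    -0.1968
  eq           7.415      6.408     0.5254    0.03699
  solve Keq expr → x = -0.09841; check Q = 1.9980e-05
Then change container volume by factor 0.5 (V_new/V_old).
Step 2:
                   G          J          M          D
  init         14.83      12.82      1.051    0.07397
  Δ          0.07937   -0.05291   -0.07937   -0.05291
  eq           14.91      12.76     0.9714    0.02106
  solve Keq expr → x = -0.02646; check Q = 1.9980e-05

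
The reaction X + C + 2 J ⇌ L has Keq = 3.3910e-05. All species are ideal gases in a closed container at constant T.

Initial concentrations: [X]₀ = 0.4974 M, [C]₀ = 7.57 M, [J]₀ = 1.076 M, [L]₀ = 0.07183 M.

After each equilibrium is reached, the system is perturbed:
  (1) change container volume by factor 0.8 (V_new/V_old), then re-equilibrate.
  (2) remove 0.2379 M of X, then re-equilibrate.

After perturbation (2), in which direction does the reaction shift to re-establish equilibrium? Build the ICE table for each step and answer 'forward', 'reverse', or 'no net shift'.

Q₀ = 0.01648 vs Keq = 3.3910e-05 ⇒ Q>K, reverse
Step 1:
                  X         C         J         L
  I          0.4974      7.57     1.076   0.07183
  C         0.07161   0.07161    0.1432  -0.07161
  E           0.569     7.642     1.219 2.1918e-04
  solve Keq expr → x = -0.07161; check Q = 3.3910e-05
Then change container volume by factor 0.8 (V_new/V_old).
Step 2:
                  X         C         J         L
  I          0.7113     9.552     1.524 2.7397e-04
  C       -2.6055e-04 -2.6055e-04 -5.2111e-04 2.6055e-04
  E           0.711     9.552     1.524 5.3453e-04
  solve Keq expr → x = 2.6055e-04; check Q = 3.3910e-05
Then remove 0.2379 M of X.
Step 3:
                  X         C         J         L
  I          0.4731     9.552     1.524 5.3453e-04
  C       1.7854e-04 1.7854e-04 3.5709e-04 -1.7854e-04
  E          0.4733     9.552     1.524 3.5598e-04
  solve Keq expr → x = -1.7854e-04; check Q = 3.3910e-05

Direction: reverse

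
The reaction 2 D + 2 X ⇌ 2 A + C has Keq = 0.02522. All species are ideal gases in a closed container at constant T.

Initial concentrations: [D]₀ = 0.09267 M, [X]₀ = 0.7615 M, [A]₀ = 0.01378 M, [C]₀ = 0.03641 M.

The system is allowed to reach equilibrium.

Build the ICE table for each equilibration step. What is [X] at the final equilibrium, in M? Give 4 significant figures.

[X]_eq = 0.7382 M

Q₀ = 0.001388 vs Keq = 0.02522 ⇒ Q<K, forward
Step 1:
                   D          X          A          C
  I          0.09267     0.7615    0.01378    0.03641
  C         -0.02331   -0.02331    0.02331    0.01165
  E          0.06936     0.7382    0.03709    0.04806
  solve Keq expr → x = 0.01165; check Q = 0.02522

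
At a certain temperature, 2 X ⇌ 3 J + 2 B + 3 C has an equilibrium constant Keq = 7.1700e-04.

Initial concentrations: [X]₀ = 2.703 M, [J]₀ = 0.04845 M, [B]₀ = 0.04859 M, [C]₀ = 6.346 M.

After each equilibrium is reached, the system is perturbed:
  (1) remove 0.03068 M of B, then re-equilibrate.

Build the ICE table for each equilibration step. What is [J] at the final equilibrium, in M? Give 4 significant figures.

[J]_eq = 0.1424 M

Q₀ = 9.3925e-06 vs Keq = 7.1700e-04 ⇒ Q<K, forward
Step 1:
                    X           J           B           C
  init          2.703     0.04845     0.04859       6.346
  Δ          -0.05072     0.07608     0.05072     0.07608
  eq            2.652      0.1245     0.09931       6.422
  solve Keq expr → x = 0.02536; check Q = 7.1700e-04
Then remove 0.03068 M of B.
Step 2:
                    X           J           B           C
  init          2.652      0.1245     0.06863       6.422
  Δ           -0.0119     0.01785      0.0119     0.01785
  eq             2.64      0.1424     0.08053        6.44
  solve Keq expr → x = 0.00595; check Q = 7.1700e-04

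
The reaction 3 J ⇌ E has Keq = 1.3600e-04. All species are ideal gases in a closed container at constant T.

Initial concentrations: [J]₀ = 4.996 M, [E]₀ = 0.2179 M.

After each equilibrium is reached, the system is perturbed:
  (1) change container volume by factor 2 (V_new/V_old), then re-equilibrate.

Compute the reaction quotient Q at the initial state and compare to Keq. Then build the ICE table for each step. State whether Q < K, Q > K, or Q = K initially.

Q₀ = 0.001747; Q > K (proceeds reverse)

Q₀ = 0.001747 vs Keq = 1.3600e-04 ⇒ Q>K, reverse
Step 1:
                  J         E
  init        4.996    0.2179
  Δ          0.5829   -0.1943
  eq          5.579   0.02361
  solve Keq expr → x = -0.1943; check Q = 1.3600e-04
Then change container volume by factor 2 (V_new/V_old).
Step 2:
                  J         E
  init        2.789   0.01181
  Δ         0.02631 -0.008771
  eq          2.816  0.003036
  solve Keq expr → x = -0.008771; check Q = 1.3600e-04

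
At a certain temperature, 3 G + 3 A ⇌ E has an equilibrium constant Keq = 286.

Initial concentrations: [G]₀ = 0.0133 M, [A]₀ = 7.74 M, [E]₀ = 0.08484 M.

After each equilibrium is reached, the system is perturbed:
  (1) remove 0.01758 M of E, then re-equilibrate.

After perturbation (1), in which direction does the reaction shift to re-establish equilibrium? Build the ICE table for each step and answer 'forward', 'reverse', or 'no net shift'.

Q₀ = 77.77 vs Keq = 286 ⇒ Q<K, forward
Step 1:
                   G          A          E
  init        0.0133       7.74    0.08484
  Δ        -0.004626  -0.004626   0.001542
  eq        0.008674      7.735    0.08638
  solve Keq expr → x = 0.001542; check Q = 286
Then remove 0.01758 M of E.
Step 2:
                   G          A          E
  init      0.008674      7.735     0.0688
  Δ       -6.2480e-04 -6.2480e-04 2.0827e-04
  eq        0.008049      7.735    0.06901
  solve Keq expr → x = 2.0827e-04; check Q = 286

Direction: forward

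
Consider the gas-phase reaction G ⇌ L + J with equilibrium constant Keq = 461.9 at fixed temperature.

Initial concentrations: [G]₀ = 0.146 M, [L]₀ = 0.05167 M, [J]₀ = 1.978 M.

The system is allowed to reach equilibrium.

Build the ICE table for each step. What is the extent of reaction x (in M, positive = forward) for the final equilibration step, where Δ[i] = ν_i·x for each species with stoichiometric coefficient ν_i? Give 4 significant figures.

x = 0.1451 M

Q₀ = 0.7 vs Keq = 461.9 ⇒ Q<K, forward
Step 1:
                   G          L          J
  init         0.146    0.05167      1.978
  Δ          -0.1451     0.1451     0.1451
  eq      9.0442e-04     0.1968      2.123
  solve Keq expr → x = 0.1451; check Q = 461.9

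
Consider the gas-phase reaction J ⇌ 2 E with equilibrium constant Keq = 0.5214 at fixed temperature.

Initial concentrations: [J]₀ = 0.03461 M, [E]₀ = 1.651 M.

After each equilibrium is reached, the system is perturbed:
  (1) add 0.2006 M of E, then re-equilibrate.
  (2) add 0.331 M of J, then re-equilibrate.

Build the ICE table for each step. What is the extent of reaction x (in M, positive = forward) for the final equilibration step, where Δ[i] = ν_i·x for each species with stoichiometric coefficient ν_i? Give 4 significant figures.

Q₀ = 78.76 vs Keq = 0.5214 ⇒ Q>K, reverse
Step 1:
                   J          E
  Initial    0.03461      1.651
  Change      0.5496     -1.099
  Equil       0.5842     0.5519
  solve Keq expr → x = -0.5496; check Q = 0.5214
Then add 0.2006 M of E.
Step 2:
                   J          E
  Initial     0.5842     0.7525
  Change     0.08165    -0.1633
  Equil       0.6658     0.5892
  solve Keq expr → x = -0.08165; check Q = 0.5214
Then add 0.331 M of J.
Step 3:
                   J          E
  Initial     0.9968     0.5892
  Change    -0.05566     0.1113
  Equil       0.9412     0.7005
  solve Keq expr → x = 0.05566; check Q = 0.5214

x = 0.05566 M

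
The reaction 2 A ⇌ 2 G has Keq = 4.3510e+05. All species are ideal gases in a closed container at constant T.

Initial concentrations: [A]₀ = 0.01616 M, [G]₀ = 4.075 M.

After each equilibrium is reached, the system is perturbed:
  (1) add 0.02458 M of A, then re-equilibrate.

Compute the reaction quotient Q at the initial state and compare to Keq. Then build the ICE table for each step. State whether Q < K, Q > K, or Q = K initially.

Q₀ = 6.3588e+04 vs Keq = 4.3510e+05 ⇒ Q<K, forward
Step 1:
                    A           G
  Initial     0.01616       4.075
  Change    -0.009967    0.009967
  Equil      0.006193       4.085
  solve Keq expr → x = 0.004984; check Q = 4.3510e+05
Then add 0.02458 M of A.
Step 2:
                    A           G
  Initial     0.03077       4.085
  Change     -0.02454     0.02454
  Equil       0.00623        4.11
  solve Keq expr → x = 0.01227; check Q = 4.3510e+05

Q₀ = 6.3588e+04; Q < K (proceeds forward)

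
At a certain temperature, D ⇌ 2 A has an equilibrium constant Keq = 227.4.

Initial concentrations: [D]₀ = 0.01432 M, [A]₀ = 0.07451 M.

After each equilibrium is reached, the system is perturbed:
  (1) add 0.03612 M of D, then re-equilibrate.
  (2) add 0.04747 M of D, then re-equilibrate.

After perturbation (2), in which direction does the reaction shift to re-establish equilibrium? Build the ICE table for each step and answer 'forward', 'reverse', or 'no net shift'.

Direction: forward

Q₀ = 0.3877 vs Keq = 227.4 ⇒ Q<K, forward
Step 1:
                   D          A
  I          0.01432    0.07451
  C         -0.01427    0.02855
  E       4.6705e-05     0.1031
  solve Keq expr → x = 0.01427; check Q = 227.4
Then add 0.03612 M of D.
Step 2:
                   D          A
  I          0.03617     0.1031
  C         -0.03603    0.07206
  E       1.3486e-04     0.1751
  solve Keq expr → x = 0.03603; check Q = 227.4
Then add 0.04747 M of D.
Step 3:
                   D          A
  I           0.0476     0.1751
  C         -0.04729    0.09457
  E       3.1985e-04     0.2697
  solve Keq expr → x = 0.04729; check Q = 227.4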